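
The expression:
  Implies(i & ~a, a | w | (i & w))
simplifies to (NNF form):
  a | w | ~i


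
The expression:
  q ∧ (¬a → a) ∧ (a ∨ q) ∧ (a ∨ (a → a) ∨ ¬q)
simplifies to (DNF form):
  a ∧ q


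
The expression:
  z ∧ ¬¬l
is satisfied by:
  {z: True, l: True}


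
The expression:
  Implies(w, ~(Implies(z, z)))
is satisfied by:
  {w: False}


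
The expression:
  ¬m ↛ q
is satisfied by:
  {q: True, m: False}
  {m: False, q: False}
  {m: True, q: True}


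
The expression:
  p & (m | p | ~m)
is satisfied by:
  {p: True}


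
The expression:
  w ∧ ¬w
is never true.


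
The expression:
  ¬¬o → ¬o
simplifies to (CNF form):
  ¬o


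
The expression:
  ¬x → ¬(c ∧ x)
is always true.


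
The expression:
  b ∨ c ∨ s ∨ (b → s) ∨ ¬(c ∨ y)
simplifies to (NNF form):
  True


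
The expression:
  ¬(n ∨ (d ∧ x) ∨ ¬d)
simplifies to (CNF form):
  d ∧ ¬n ∧ ¬x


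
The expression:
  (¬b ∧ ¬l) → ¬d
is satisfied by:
  {b: True, l: True, d: False}
  {b: True, l: False, d: False}
  {l: True, b: False, d: False}
  {b: False, l: False, d: False}
  {b: True, d: True, l: True}
  {b: True, d: True, l: False}
  {d: True, l: True, b: False}


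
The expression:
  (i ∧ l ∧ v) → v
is always true.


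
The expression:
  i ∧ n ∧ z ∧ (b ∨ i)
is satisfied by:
  {z: True, n: True, i: True}


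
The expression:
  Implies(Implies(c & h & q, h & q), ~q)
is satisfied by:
  {q: False}


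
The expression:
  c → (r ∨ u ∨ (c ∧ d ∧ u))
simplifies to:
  r ∨ u ∨ ¬c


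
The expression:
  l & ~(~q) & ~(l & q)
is never true.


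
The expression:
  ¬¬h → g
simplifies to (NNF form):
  g ∨ ¬h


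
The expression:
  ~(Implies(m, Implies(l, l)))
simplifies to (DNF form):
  False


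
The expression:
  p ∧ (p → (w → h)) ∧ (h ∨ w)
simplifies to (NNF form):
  h ∧ p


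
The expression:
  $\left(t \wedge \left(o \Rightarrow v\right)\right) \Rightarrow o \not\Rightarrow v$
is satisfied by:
  {o: True, t: False, v: False}
  {o: False, t: False, v: False}
  {v: True, o: True, t: False}
  {v: True, o: False, t: False}
  {t: True, o: True, v: False}


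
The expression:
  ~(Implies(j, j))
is never true.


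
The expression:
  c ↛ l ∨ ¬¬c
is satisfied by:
  {c: True}


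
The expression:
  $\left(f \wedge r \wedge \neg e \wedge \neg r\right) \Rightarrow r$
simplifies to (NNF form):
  $\text{True}$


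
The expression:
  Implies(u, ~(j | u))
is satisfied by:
  {u: False}


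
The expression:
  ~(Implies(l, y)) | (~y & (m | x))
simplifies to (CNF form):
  ~y & (l | m | x)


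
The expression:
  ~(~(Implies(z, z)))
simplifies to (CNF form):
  True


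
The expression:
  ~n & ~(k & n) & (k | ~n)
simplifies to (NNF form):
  ~n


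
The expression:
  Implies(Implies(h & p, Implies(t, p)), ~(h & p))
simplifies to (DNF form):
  ~h | ~p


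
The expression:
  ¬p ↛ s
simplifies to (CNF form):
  s ∨ ¬p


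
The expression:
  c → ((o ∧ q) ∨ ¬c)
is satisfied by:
  {q: True, o: True, c: False}
  {q: True, o: False, c: False}
  {o: True, q: False, c: False}
  {q: False, o: False, c: False}
  {q: True, c: True, o: True}


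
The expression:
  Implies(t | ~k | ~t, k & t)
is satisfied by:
  {t: True, k: True}


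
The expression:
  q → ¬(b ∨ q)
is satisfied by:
  {q: False}


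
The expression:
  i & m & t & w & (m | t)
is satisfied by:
  {t: True, m: True, w: True, i: True}


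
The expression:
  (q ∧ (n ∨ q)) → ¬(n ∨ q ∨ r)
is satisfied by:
  {q: False}


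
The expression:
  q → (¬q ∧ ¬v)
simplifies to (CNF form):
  ¬q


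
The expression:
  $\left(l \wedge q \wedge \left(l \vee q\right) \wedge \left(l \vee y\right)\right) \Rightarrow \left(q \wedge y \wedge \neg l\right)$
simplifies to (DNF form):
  $\neg l \vee \neg q$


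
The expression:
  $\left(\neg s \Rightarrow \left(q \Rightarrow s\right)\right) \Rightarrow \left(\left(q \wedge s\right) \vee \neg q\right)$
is always true.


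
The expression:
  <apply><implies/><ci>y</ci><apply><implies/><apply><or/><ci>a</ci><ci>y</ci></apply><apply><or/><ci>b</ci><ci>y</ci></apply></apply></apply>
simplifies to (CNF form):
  <true/>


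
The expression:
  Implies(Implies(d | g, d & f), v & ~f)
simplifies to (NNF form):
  (d & ~f) | (g & ~d) | (v & ~f)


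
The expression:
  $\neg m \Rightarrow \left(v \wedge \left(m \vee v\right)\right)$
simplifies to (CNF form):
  $m \vee v$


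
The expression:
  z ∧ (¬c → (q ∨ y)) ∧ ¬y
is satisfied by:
  {z: True, q: True, c: True, y: False}
  {z: True, q: True, c: False, y: False}
  {z: True, c: True, q: False, y: False}


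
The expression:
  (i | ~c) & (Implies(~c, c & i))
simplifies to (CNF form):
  c & i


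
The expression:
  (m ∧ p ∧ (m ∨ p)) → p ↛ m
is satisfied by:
  {p: False, m: False}
  {m: True, p: False}
  {p: True, m: False}


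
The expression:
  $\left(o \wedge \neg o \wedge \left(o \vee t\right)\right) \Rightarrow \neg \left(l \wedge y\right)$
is always true.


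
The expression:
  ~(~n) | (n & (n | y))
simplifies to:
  n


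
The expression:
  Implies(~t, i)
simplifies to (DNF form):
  i | t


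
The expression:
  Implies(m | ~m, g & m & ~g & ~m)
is never true.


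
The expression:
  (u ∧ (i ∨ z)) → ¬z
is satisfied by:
  {u: False, z: False}
  {z: True, u: False}
  {u: True, z: False}


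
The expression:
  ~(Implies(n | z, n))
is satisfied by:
  {z: True, n: False}


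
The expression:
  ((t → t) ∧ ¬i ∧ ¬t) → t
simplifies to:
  i ∨ t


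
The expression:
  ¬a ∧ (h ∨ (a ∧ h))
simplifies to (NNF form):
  h ∧ ¬a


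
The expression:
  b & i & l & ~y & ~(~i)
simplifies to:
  b & i & l & ~y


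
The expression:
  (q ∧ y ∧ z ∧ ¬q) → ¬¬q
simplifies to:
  True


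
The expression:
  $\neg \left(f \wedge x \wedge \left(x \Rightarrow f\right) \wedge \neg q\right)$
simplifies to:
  $q \vee \neg f \vee \neg x$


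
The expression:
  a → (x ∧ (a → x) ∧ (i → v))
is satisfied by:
  {x: True, v: True, i: False, a: False}
  {x: True, v: False, i: False, a: False}
  {x: True, i: True, v: True, a: False}
  {x: True, i: True, v: False, a: False}
  {v: True, x: False, i: False, a: False}
  {x: False, v: False, i: False, a: False}
  {i: True, v: True, x: False, a: False}
  {i: True, x: False, v: False, a: False}
  {x: True, a: True, v: True, i: False}
  {x: True, a: True, v: False, i: False}
  {x: True, a: True, i: True, v: True}


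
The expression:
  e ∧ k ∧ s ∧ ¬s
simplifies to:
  False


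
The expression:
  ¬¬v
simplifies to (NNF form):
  v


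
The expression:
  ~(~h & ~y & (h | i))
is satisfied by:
  {y: True, h: True, i: False}
  {y: True, h: False, i: False}
  {h: True, y: False, i: False}
  {y: False, h: False, i: False}
  {y: True, i: True, h: True}
  {y: True, i: True, h: False}
  {i: True, h: True, y: False}


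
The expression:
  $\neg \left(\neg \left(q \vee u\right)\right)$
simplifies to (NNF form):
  $q \vee u$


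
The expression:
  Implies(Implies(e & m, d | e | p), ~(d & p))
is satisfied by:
  {p: False, d: False}
  {d: True, p: False}
  {p: True, d: False}


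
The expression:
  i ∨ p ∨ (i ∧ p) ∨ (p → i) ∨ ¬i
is always true.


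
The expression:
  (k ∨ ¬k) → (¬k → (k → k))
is always true.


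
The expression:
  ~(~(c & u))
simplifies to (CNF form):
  c & u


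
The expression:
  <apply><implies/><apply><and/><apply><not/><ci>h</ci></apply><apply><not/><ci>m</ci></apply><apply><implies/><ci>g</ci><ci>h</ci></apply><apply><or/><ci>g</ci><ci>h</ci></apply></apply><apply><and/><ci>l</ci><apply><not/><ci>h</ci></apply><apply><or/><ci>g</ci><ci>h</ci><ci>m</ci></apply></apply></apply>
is always true.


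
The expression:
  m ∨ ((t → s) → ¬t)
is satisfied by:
  {m: True, s: False, t: False}
  {s: False, t: False, m: False}
  {m: True, t: True, s: False}
  {t: True, s: False, m: False}
  {m: True, s: True, t: False}
  {s: True, m: False, t: False}
  {m: True, t: True, s: True}


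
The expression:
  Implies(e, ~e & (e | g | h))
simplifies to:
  ~e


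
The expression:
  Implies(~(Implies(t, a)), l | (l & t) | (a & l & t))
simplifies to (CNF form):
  a | l | ~t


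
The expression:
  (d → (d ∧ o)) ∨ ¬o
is always true.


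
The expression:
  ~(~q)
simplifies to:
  q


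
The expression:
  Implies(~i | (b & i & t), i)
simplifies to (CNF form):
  i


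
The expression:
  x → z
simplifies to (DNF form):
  z ∨ ¬x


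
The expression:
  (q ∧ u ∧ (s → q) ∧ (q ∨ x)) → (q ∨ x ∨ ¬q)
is always true.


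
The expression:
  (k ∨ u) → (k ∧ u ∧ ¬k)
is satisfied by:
  {u: False, k: False}


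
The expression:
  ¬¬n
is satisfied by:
  {n: True}


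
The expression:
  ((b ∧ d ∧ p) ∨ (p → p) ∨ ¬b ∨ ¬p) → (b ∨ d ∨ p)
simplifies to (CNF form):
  b ∨ d ∨ p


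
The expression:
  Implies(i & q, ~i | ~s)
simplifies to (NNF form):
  ~i | ~q | ~s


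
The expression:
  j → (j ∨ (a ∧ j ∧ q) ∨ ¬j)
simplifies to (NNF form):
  True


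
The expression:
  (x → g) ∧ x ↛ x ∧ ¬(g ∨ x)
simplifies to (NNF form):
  False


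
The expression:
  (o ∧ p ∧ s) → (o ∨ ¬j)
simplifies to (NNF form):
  True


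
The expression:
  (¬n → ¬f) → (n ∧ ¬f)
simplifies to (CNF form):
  (f ∨ n) ∧ (f ∨ ¬f) ∧ (n ∨ ¬n) ∧ (¬f ∨ ¬n)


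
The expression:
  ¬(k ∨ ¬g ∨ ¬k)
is never true.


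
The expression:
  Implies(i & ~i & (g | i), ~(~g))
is always true.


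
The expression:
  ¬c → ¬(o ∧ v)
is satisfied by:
  {c: True, o: False, v: False}
  {o: False, v: False, c: False}
  {c: True, v: True, o: False}
  {v: True, o: False, c: False}
  {c: True, o: True, v: False}
  {o: True, c: False, v: False}
  {c: True, v: True, o: True}


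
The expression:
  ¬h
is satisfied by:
  {h: False}


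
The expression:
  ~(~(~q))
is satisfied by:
  {q: False}


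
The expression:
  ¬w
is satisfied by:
  {w: False}


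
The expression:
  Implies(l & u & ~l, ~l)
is always true.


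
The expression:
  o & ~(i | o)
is never true.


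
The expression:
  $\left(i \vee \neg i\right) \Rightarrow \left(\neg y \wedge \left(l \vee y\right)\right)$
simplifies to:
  $l \wedge \neg y$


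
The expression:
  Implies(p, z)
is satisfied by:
  {z: True, p: False}
  {p: False, z: False}
  {p: True, z: True}


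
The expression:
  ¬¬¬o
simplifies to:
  ¬o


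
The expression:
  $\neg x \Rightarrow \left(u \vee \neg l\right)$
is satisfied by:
  {x: True, u: True, l: False}
  {x: True, l: False, u: False}
  {u: True, l: False, x: False}
  {u: False, l: False, x: False}
  {x: True, u: True, l: True}
  {x: True, l: True, u: False}
  {u: True, l: True, x: False}


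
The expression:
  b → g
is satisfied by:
  {g: True, b: False}
  {b: False, g: False}
  {b: True, g: True}


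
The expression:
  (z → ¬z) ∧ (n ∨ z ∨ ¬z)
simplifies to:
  ¬z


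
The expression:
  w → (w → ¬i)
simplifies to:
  ¬i ∨ ¬w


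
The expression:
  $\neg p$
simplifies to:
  $\neg p$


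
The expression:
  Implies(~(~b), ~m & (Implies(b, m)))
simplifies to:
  ~b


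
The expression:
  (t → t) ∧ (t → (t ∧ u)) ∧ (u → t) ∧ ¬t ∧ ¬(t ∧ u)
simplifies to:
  ¬t ∧ ¬u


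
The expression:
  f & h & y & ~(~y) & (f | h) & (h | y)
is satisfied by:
  {h: True, f: True, y: True}


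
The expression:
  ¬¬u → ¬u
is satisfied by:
  {u: False}


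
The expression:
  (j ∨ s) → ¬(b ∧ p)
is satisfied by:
  {j: False, p: False, b: False, s: False}
  {s: True, j: False, p: False, b: False}
  {j: True, s: False, p: False, b: False}
  {s: True, j: True, p: False, b: False}
  {b: True, s: False, j: False, p: False}
  {s: True, b: True, j: False, p: False}
  {b: True, j: True, s: False, p: False}
  {s: True, b: True, j: True, p: False}
  {p: True, b: False, j: False, s: False}
  {p: True, s: True, b: False, j: False}
  {p: True, j: True, b: False, s: False}
  {s: True, p: True, j: True, b: False}
  {p: True, b: True, s: False, j: False}


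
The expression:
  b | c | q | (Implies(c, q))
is always true.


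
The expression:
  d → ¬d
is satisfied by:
  {d: False}


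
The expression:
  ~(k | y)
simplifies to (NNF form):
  ~k & ~y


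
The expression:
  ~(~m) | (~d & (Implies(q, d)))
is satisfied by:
  {m: True, q: False, d: False}
  {d: True, m: True, q: False}
  {m: True, q: True, d: False}
  {d: True, m: True, q: True}
  {d: False, q: False, m: False}


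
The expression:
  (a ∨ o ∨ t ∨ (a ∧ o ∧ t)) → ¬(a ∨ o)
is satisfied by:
  {o: False, a: False}


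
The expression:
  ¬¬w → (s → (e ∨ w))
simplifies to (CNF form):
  True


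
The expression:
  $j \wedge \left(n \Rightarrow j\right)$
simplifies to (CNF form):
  $j$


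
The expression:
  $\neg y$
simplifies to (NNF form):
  $\neg y$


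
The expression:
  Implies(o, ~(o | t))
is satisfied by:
  {o: False}


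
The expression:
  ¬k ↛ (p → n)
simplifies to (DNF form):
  p ∧ ¬k ∧ ¬n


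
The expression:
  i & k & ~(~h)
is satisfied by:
  {h: True, i: True, k: True}


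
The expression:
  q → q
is always true.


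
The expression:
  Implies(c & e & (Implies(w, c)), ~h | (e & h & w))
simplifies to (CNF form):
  w | ~c | ~e | ~h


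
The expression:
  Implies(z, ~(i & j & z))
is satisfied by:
  {z: False, i: False, j: False}
  {j: True, z: False, i: False}
  {i: True, z: False, j: False}
  {j: True, i: True, z: False}
  {z: True, j: False, i: False}
  {j: True, z: True, i: False}
  {i: True, z: True, j: False}


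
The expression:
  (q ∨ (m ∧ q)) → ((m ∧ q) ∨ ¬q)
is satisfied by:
  {m: True, q: False}
  {q: False, m: False}
  {q: True, m: True}


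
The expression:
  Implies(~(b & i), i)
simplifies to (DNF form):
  i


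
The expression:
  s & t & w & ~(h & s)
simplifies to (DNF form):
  s & t & w & ~h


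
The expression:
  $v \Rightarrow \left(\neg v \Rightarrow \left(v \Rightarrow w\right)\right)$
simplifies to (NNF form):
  $\text{True}$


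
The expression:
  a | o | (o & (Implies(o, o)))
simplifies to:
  a | o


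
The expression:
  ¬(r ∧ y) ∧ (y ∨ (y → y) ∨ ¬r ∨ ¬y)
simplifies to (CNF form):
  ¬r ∨ ¬y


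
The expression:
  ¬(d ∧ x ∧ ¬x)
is always true.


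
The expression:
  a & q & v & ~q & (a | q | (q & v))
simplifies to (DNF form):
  False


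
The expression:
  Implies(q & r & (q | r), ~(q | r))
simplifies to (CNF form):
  ~q | ~r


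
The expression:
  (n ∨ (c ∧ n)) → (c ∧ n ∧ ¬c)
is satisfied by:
  {n: False}


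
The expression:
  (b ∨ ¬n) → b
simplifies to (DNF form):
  b ∨ n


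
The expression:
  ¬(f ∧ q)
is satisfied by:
  {q: False, f: False}
  {f: True, q: False}
  {q: True, f: False}


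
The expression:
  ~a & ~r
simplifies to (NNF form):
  ~a & ~r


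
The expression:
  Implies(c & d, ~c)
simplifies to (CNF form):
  ~c | ~d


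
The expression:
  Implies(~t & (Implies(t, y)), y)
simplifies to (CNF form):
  t | y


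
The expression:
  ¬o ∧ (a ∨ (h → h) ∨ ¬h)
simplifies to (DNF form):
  ¬o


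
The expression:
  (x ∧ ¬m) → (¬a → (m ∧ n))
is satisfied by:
  {a: True, m: True, x: False}
  {a: True, m: False, x: False}
  {m: True, a: False, x: False}
  {a: False, m: False, x: False}
  {a: True, x: True, m: True}
  {a: True, x: True, m: False}
  {x: True, m: True, a: False}


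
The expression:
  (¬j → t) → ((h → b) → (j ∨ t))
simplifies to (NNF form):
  True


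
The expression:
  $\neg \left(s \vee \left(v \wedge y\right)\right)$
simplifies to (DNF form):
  $\left(\neg s \wedge \neg v\right) \vee \left(\neg s \wedge \neg y\right)$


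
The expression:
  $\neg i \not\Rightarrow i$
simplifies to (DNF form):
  $\neg i$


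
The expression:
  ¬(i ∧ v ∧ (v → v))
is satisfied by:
  {v: False, i: False}
  {i: True, v: False}
  {v: True, i: False}


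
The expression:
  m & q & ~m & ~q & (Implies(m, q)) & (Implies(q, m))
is never true.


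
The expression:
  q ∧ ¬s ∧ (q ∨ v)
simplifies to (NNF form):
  q ∧ ¬s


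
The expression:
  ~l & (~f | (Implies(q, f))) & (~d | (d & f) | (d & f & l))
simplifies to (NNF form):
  ~l & (f | ~d)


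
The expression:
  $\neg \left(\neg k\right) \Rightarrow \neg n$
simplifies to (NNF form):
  $\neg k \vee \neg n$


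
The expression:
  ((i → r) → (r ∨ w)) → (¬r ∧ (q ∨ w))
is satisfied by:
  {q: True, w: True, r: False, i: False}
  {q: True, w: False, r: False, i: False}
  {w: True, i: False, q: False, r: False}
  {i: False, w: False, q: False, r: False}
  {i: True, q: True, w: True, r: False}
  {i: True, q: True, w: False, r: False}
  {i: True, w: True, q: False, r: False}


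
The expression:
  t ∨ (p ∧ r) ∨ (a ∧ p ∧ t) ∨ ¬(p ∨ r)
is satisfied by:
  {t: True, p: False, r: False}
  {r: True, t: True, p: False}
  {t: True, p: True, r: False}
  {r: True, t: True, p: True}
  {r: False, p: False, t: False}
  {r: True, p: True, t: False}


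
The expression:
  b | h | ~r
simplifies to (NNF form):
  b | h | ~r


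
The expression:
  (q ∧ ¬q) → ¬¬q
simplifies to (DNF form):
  True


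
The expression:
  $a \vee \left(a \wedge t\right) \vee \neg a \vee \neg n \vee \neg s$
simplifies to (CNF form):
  $\text{True}$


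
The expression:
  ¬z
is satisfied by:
  {z: False}


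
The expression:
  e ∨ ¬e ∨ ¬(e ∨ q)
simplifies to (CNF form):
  True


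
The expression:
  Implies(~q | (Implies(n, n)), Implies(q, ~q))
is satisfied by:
  {q: False}


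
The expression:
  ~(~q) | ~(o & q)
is always true.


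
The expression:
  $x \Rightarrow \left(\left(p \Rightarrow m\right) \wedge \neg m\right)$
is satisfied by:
  {m: False, x: False, p: False}
  {p: True, m: False, x: False}
  {m: True, p: False, x: False}
  {p: True, m: True, x: False}
  {x: True, p: False, m: False}


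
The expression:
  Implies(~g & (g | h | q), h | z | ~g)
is always true.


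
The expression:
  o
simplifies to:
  o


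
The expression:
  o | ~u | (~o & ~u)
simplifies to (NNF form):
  o | ~u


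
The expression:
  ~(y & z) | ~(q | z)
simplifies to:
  ~y | ~z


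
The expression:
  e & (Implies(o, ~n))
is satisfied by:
  {e: True, o: False, n: False}
  {e: True, n: True, o: False}
  {e: True, o: True, n: False}


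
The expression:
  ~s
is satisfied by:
  {s: False}


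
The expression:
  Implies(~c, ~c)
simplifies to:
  True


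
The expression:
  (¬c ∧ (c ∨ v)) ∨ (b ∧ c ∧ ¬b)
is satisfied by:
  {v: True, c: False}


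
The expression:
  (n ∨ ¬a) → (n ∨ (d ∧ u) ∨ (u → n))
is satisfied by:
  {n: True, a: True, d: True, u: False}
  {n: True, a: True, u: False, d: False}
  {n: True, d: True, u: False, a: False}
  {n: True, u: False, d: False, a: False}
  {a: True, d: True, u: False, n: False}
  {a: True, u: False, d: False, n: False}
  {d: True, a: False, u: False, n: False}
  {a: False, u: False, d: False, n: False}
  {a: True, n: True, u: True, d: True}
  {a: True, n: True, u: True, d: False}
  {n: True, u: True, d: True, a: False}
  {n: True, u: True, a: False, d: False}
  {d: True, u: True, a: True, n: False}
  {u: True, a: True, n: False, d: False}
  {u: True, d: True, n: False, a: False}


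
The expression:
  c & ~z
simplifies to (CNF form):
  c & ~z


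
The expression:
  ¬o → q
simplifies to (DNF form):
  o ∨ q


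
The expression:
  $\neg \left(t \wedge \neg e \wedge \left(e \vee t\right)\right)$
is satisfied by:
  {e: True, t: False}
  {t: False, e: False}
  {t: True, e: True}


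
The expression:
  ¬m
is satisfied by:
  {m: False}


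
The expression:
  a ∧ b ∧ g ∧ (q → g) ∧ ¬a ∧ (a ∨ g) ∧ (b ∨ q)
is never true.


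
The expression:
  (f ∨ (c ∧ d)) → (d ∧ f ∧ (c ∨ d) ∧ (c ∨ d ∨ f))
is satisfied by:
  {c: False, f: False, d: False}
  {d: True, c: False, f: False}
  {c: True, d: False, f: False}
  {f: True, d: True, c: False}
  {f: True, d: True, c: True}


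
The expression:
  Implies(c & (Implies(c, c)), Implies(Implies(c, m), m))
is always true.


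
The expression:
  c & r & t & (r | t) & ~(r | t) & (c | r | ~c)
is never true.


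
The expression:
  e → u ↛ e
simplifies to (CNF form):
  ¬e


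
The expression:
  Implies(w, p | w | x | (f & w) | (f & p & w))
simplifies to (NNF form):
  True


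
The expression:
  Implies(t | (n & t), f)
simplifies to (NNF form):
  f | ~t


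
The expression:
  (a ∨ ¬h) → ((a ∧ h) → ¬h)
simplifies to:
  ¬a ∨ ¬h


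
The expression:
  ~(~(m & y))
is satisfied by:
  {m: True, y: True}


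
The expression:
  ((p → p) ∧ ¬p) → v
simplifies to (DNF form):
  p ∨ v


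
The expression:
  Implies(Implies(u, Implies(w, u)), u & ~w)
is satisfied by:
  {u: True, w: False}


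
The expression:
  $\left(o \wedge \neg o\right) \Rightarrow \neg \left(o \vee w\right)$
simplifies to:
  $\text{True}$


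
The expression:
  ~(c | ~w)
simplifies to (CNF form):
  w & ~c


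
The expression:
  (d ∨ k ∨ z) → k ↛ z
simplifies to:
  ¬z ∧ (k ∨ ¬d)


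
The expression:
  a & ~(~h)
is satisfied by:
  {a: True, h: True}


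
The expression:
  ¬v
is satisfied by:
  {v: False}


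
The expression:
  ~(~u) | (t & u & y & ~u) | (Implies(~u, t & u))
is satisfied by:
  {u: True}


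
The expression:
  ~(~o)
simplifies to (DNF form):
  o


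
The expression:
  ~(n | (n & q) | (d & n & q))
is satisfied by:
  {n: False}


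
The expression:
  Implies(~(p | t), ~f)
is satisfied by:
  {t: True, p: True, f: False}
  {t: True, p: False, f: False}
  {p: True, t: False, f: False}
  {t: False, p: False, f: False}
  {f: True, t: True, p: True}
  {f: True, t: True, p: False}
  {f: True, p: True, t: False}


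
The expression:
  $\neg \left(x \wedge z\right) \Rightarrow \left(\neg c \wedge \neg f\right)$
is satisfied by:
  {x: True, z: True, f: False, c: False}
  {x: True, z: False, f: False, c: False}
  {z: True, x: False, f: False, c: False}
  {x: False, z: False, f: False, c: False}
  {x: True, c: True, z: True, f: False}
  {x: True, f: True, z: True, c: False}
  {x: True, c: True, f: True, z: True}


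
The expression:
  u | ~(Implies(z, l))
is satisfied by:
  {u: True, z: True, l: False}
  {u: True, z: False, l: False}
  {u: True, l: True, z: True}
  {u: True, l: True, z: False}
  {z: True, l: False, u: False}


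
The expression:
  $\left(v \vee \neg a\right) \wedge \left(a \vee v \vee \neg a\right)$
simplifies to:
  $v \vee \neg a$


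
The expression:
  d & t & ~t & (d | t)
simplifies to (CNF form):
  False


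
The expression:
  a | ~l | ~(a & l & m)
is always true.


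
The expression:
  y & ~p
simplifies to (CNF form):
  y & ~p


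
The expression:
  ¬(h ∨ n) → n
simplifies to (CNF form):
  h ∨ n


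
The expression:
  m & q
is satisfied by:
  {m: True, q: True}


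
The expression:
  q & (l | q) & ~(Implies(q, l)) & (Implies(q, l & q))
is never true.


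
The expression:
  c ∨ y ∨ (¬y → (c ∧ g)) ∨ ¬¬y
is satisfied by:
  {y: True, c: True}
  {y: True, c: False}
  {c: True, y: False}


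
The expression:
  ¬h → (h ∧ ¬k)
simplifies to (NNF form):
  h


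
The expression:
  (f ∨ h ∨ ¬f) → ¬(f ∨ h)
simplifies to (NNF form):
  ¬f ∧ ¬h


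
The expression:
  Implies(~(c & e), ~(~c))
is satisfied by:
  {c: True}


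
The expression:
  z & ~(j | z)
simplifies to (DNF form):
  False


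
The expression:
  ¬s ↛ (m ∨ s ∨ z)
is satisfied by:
  {z: False, s: False, m: False}


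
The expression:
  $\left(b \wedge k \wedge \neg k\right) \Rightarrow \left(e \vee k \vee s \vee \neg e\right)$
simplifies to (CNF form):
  $\text{True}$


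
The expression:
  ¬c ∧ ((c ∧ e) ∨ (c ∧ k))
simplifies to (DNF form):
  False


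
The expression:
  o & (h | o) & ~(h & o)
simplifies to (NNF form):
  o & ~h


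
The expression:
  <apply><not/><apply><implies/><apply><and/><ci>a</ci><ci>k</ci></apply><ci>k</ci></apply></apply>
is never true.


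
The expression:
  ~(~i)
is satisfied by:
  {i: True}


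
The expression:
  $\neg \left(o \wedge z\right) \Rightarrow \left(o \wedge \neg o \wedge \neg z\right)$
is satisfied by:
  {z: True, o: True}


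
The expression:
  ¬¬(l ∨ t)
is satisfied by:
  {t: True, l: True}
  {t: True, l: False}
  {l: True, t: False}


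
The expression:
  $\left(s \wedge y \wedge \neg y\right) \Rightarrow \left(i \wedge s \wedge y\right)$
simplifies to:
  $\text{True}$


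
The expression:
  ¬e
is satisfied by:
  {e: False}


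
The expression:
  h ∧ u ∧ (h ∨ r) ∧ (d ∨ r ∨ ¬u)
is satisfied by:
  {r: True, d: True, h: True, u: True}
  {r: True, h: True, u: True, d: False}
  {d: True, h: True, u: True, r: False}


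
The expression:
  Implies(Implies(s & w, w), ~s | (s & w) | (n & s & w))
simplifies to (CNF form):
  w | ~s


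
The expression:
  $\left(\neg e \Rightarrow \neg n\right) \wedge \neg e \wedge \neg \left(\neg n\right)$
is never true.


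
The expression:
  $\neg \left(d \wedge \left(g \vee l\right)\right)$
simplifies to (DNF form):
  $\left(\neg g \wedge \neg l\right) \vee \neg d$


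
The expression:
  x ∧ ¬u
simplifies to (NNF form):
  x ∧ ¬u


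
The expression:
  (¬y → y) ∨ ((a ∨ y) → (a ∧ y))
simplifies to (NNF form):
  y ∨ ¬a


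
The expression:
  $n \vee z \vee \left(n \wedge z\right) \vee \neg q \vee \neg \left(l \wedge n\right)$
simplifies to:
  $\text{True}$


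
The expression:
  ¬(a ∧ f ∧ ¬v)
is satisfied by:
  {v: True, a: False, f: False}
  {v: False, a: False, f: False}
  {f: True, v: True, a: False}
  {f: True, v: False, a: False}
  {a: True, v: True, f: False}
  {a: True, v: False, f: False}
  {a: True, f: True, v: True}


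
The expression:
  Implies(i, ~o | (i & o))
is always true.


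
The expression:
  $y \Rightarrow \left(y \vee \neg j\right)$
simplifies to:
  $\text{True}$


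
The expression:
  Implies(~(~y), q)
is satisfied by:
  {q: True, y: False}
  {y: False, q: False}
  {y: True, q: True}


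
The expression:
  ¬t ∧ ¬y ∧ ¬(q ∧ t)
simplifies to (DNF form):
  ¬t ∧ ¬y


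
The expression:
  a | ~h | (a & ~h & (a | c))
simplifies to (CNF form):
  a | ~h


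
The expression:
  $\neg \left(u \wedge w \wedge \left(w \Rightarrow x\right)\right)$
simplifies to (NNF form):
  $\neg u \vee \neg w \vee \neg x$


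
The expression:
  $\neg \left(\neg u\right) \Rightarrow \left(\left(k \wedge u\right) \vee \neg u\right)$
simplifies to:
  $k \vee \neg u$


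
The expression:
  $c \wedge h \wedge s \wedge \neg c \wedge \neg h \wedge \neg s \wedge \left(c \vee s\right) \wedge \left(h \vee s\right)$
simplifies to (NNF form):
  $\text{False}$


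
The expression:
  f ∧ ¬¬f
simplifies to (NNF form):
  f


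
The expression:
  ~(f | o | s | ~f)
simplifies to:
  False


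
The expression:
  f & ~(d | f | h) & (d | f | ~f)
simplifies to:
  False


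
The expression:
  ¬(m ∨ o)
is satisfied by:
  {o: False, m: False}


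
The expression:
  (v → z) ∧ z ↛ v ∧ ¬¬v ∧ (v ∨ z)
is never true.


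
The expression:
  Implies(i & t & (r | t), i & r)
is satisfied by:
  {r: True, t: False, i: False}
  {t: False, i: False, r: False}
  {r: True, i: True, t: False}
  {i: True, t: False, r: False}
  {r: True, t: True, i: False}
  {t: True, r: False, i: False}
  {r: True, i: True, t: True}


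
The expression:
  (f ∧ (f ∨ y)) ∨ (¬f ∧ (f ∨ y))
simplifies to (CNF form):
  f ∨ y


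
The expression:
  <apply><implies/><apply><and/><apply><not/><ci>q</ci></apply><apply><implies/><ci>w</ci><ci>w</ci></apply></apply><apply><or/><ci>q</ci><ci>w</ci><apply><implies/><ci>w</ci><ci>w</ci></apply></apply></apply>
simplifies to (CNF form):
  <true/>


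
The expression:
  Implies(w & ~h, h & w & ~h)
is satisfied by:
  {h: True, w: False}
  {w: False, h: False}
  {w: True, h: True}


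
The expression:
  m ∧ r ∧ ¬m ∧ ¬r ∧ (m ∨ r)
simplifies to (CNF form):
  False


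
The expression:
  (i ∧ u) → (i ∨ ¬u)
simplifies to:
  True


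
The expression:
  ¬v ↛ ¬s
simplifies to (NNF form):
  s ∧ ¬v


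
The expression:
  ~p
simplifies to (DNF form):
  ~p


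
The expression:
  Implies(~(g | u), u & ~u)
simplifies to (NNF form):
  g | u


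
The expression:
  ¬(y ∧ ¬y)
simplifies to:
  True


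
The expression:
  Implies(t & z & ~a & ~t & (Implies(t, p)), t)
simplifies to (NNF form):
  True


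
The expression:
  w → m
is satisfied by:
  {m: True, w: False}
  {w: False, m: False}
  {w: True, m: True}


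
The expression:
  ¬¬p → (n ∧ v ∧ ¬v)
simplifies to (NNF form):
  ¬p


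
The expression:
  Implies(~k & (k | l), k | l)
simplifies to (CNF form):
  True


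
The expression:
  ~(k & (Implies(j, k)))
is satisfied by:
  {k: False}


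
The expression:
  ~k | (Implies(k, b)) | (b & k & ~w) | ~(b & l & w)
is always true.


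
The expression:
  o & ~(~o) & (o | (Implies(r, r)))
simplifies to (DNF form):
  o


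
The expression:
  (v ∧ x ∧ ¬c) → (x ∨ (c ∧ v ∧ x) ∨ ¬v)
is always true.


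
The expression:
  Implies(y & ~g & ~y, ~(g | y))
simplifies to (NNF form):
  True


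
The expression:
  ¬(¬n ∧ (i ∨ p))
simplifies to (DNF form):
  n ∨ (¬i ∧ ¬p)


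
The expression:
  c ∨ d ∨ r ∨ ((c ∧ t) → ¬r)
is always true.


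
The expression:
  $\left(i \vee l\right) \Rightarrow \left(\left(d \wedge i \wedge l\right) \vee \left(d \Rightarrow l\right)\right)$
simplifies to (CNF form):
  $l \vee \neg d \vee \neg i$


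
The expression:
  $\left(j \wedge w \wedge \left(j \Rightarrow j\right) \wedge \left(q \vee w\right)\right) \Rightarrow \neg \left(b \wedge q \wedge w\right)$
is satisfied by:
  {w: False, q: False, b: False, j: False}
  {j: True, w: False, q: False, b: False}
  {b: True, w: False, q: False, j: False}
  {j: True, b: True, w: False, q: False}
  {q: True, j: False, w: False, b: False}
  {j: True, q: True, w: False, b: False}
  {b: True, q: True, j: False, w: False}
  {j: True, b: True, q: True, w: False}
  {w: True, b: False, q: False, j: False}
  {j: True, w: True, b: False, q: False}
  {b: True, w: True, j: False, q: False}
  {j: True, b: True, w: True, q: False}
  {q: True, w: True, b: False, j: False}
  {j: True, q: True, w: True, b: False}
  {b: True, q: True, w: True, j: False}


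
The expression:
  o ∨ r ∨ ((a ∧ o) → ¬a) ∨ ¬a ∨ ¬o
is always true.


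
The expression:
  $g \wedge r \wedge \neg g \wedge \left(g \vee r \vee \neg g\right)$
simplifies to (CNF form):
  $\text{False}$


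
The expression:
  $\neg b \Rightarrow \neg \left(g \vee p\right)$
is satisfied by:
  {b: True, p: False, g: False}
  {b: True, g: True, p: False}
  {b: True, p: True, g: False}
  {b: True, g: True, p: True}
  {g: False, p: False, b: False}


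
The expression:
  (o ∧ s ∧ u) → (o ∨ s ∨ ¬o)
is always true.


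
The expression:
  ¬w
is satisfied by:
  {w: False}


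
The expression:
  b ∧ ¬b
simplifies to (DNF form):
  False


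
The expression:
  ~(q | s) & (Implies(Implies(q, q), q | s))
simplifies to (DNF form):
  False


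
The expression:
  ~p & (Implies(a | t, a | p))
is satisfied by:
  {a: True, p: False, t: False}
  {p: False, t: False, a: False}
  {a: True, t: True, p: False}


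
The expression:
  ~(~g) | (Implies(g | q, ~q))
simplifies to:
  g | ~q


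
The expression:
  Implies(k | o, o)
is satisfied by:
  {o: True, k: False}
  {k: False, o: False}
  {k: True, o: True}


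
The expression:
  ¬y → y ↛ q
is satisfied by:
  {y: True}


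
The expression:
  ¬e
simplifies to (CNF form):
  ¬e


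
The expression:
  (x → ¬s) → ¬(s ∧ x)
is always true.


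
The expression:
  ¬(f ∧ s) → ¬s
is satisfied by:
  {f: True, s: False}
  {s: False, f: False}
  {s: True, f: True}


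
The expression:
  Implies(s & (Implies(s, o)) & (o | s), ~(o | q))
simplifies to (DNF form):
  ~o | ~s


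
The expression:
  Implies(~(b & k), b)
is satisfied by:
  {b: True}


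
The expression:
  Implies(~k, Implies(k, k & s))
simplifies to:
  True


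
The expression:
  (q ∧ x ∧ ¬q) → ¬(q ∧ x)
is always true.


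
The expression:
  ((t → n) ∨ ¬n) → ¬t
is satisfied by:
  {t: False}


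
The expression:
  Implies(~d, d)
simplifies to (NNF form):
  d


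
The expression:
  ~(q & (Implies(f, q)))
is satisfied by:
  {q: False}


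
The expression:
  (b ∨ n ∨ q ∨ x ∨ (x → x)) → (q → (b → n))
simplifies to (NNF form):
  n ∨ ¬b ∨ ¬q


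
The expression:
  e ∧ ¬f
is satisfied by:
  {e: True, f: False}


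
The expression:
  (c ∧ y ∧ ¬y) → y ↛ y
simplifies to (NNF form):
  True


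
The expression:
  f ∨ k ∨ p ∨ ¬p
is always true.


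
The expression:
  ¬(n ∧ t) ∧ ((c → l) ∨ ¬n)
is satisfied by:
  {l: True, c: False, n: False, t: False}
  {l: False, c: False, n: False, t: False}
  {c: True, l: True, t: False, n: False}
  {c: True, t: False, l: False, n: False}
  {t: True, l: True, c: False, n: False}
  {t: True, l: False, c: False, n: False}
  {t: True, c: True, l: True, n: False}
  {t: True, c: True, l: False, n: False}
  {n: True, l: True, c: False, t: False}
  {n: True, l: False, c: False, t: False}
  {n: True, c: True, l: True, t: False}


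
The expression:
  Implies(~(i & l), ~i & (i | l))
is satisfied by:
  {l: True}


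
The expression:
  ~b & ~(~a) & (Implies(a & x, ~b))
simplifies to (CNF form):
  a & ~b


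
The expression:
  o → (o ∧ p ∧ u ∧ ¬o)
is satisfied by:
  {o: False}


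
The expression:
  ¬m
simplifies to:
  ¬m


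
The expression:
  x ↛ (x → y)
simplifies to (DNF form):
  x ∧ ¬y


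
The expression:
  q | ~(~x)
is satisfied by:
  {x: True, q: True}
  {x: True, q: False}
  {q: True, x: False}


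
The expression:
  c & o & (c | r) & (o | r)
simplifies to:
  c & o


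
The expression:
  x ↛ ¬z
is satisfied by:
  {z: True, x: True}


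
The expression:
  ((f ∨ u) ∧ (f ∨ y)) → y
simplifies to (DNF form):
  y ∨ ¬f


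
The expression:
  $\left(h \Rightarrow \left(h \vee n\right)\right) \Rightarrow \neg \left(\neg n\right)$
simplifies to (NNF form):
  $n$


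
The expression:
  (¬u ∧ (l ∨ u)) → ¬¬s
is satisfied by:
  {u: True, s: True, l: False}
  {u: True, l: False, s: False}
  {s: True, l: False, u: False}
  {s: False, l: False, u: False}
  {u: True, s: True, l: True}
  {u: True, l: True, s: False}
  {s: True, l: True, u: False}


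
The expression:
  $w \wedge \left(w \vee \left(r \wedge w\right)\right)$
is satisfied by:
  {w: True}


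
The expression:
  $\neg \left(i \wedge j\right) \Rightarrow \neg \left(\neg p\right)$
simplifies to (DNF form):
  $p \vee \left(i \wedge j\right)$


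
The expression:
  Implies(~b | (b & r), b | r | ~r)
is always true.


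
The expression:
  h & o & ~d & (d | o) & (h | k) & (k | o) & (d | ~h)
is never true.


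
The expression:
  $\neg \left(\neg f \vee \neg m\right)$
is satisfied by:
  {m: True, f: True}


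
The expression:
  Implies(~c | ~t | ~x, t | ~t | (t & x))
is always true.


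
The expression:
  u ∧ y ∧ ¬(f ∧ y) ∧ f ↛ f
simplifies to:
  False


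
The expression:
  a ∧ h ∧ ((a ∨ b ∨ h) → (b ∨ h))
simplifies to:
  a ∧ h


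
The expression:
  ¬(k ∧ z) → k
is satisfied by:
  {k: True}


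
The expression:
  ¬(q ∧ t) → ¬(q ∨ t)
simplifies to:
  (q ∧ t) ∨ (¬q ∧ ¬t)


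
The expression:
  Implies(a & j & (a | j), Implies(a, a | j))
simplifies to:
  True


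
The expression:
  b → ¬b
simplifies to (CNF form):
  ¬b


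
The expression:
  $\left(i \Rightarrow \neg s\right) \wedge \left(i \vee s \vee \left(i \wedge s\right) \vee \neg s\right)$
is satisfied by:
  {s: False, i: False}
  {i: True, s: False}
  {s: True, i: False}


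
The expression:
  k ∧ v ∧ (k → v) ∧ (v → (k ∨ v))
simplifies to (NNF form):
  k ∧ v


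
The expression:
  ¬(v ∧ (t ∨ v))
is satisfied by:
  {v: False}


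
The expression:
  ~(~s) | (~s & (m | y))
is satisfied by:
  {y: True, m: True, s: True}
  {y: True, m: True, s: False}
  {y: True, s: True, m: False}
  {y: True, s: False, m: False}
  {m: True, s: True, y: False}
  {m: True, s: False, y: False}
  {s: True, m: False, y: False}


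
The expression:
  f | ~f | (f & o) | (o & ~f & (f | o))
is always true.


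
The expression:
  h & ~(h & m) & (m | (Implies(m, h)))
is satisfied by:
  {h: True, m: False}


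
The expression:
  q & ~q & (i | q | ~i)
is never true.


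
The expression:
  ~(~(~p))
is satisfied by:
  {p: False}


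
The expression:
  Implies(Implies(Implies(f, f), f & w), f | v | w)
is always true.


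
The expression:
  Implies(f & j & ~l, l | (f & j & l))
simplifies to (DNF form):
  l | ~f | ~j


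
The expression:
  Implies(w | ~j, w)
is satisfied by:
  {w: True, j: True}
  {w: True, j: False}
  {j: True, w: False}


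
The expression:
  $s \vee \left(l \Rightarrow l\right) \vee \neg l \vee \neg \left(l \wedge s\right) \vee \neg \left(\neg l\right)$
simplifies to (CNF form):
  $\text{True}$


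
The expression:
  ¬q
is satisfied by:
  {q: False}


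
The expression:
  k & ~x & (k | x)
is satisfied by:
  {k: True, x: False}


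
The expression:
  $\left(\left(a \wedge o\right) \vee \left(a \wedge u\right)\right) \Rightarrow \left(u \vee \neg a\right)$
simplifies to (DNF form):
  $u \vee \neg a \vee \neg o$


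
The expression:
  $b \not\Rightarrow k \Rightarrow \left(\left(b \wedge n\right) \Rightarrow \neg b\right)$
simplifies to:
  $k \vee \neg b \vee \neg n$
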